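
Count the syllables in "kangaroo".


Word: "kangaroo"
Syllable breakdown: kan | ga | roo
Counting: 3 parts
= 3 syllables


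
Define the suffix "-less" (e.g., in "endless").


Suffix: -less
Example: endless = end + -less
Meaning = without


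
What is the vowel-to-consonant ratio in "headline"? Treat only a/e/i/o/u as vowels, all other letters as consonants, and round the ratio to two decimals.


Word: "headline"
Vowels (a,e,i,o,u): 4
Consonants: 4
Ratio = 4/4
= 1.00


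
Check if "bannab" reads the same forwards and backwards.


Word: "bannab"
Reversed: "bannab"
Forward == Backward? bannab == bannab
Palindrome = Yes


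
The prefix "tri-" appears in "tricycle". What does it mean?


Prefix: tri-
Example: tricycle (tri- + cycle)
Meaning = three


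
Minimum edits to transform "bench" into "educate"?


Word 1: "bench" (length 5)
Word 2: "educate" (length 7)
One optimal edit sequence (insert/delete/substitute each cost 1):
  1. substitute 'b' -> 'e'  (+1)
  2. substitute 'e' -> 'd'  (+1)
  3. substitute 'n' -> 'u'  (+1)
  4. keep 'c'
  5. insert 'a'  (+1)
  6. insert 't'  (+1)
  7. substitute 'h' -> 'e'  (+1)
Total edit operations: 6
Edit distance = 6


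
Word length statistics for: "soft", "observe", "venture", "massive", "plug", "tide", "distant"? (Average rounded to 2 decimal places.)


Lengths: "soft"=4, "observe"=7, "venture"=7, "massive"=7, "plug"=4, "tide"=4, "distant"=7
Sum = 40, Count = 7
Average = 40/7 = 5.71
= avg=5.71, min=4, max=7


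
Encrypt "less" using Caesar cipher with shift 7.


Word: "less"
Shift: 7
Each letter → (letter + shift) mod 26:
  'l' (11) + 7 = 18 → 's'
  'e' (4) + 7 = 11 → 'l'
  's' (18) + 7 = 25 → 'z'
  's' (18) + 7 = 25 → 'z'
Result = "slzz"


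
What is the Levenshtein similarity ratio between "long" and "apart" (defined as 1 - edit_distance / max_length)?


Word 1: "long" (length 4)
Word 2: "apart" (length 5)
One optimal edit sequence:
  1. insert 'a'  (+1)
  2. substitute 'l' -> 'p'  (+1)
  3. substitute 'o' -> 'a'  (+1)
  4. substitute 'n' -> 'r'  (+1)
  5. substitute 'g' -> 't'  (+1)
Edit distance = 5
Max length = max(4, 5) = 5
Similarity = 1 - 5/5
= 0.0000


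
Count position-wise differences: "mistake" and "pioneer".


Comparing character by character (same length = 7):
  Pos 0: 'm' vs 'p' !=
  Pos 1: 'i' vs 'i' =
  Pos 2: 's' vs 'o' !=
  Pos 3: 't' vs 'n' !=
  Pos 4: 'a' vs 'e' !=
  Pos 5: 'k' vs 'e' !=
  Pos 6: 'e' vs 'r' !=
Hamming distance = 6


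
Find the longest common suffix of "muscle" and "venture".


Word 1: "muscle"
Word 2: "venture"
Comparing from end:
  Pos -1: 'e' == 'e'
  Pos -2: 'l' != 'r' (stop)
LCS = "e" (length 1)


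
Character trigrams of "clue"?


Word: "clue" (length 4)
Number of trigrams = 4 - 3 + 1 = 2
  Position 0: "clu"
  Position 1: "lue"
Trigrams = "clu", "lue"


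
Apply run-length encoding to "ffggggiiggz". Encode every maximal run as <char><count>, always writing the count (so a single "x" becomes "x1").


String: "ffggggiiggz"
Scanning for consecutive runs:
  'f' x 2
  'g' x 4
  'i' x 2
  'g' x 2
  'z' x 1
RLE = "f2g4i2g2z1"


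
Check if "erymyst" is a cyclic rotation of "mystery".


Word: "mystery", Candidate: "erymyst"
Method: check if candidate is substring of word+word
"mysterymystery" contains "erymyst"? Yes
Is rotation = Yes


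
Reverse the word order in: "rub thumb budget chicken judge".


Original: "rub thumb budget chicken judge"
Words (1..n): rub | thumb | budget | chicken | judge
Reversed (n..1): judge | chicken | budget | thumb | rub
Result = "judge chicken budget thumb rub"


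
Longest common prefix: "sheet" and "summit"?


Word 1: "sheet"
Word 2: "summit"
Comparing from start:
  Pos 0: 's' == 's'
  Pos 1: 'h' != 'u' (stop)
LCP = "s" (length 1)


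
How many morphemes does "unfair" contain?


Word: "unfair"
Morphemes: un- / fair
Each morpheme carries meaning
= 2 morphemes


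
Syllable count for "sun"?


Word: "sun"
Syllable breakdown: sun
Counting: 1 part
= 1 syllable


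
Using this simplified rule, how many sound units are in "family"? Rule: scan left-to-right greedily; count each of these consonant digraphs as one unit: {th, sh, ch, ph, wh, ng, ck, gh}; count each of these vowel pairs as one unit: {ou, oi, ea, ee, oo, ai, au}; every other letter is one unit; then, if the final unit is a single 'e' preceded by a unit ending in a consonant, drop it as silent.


Word: "family" (6 letters)
Left-to-right scan:
  1. 'f' (letter)
  2. 'a' (letter)
  3. 'm' (letter)
  4. 'i' (letter)
  5. 'l' (letter)
  6. 'y' (letter)
Units from scan: 6
Sound units = 6 units


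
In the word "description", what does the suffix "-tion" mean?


Suffix: -tion
As in: description -> describe + -tion, with a spelling change
Meaning = act or process


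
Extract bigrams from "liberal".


Word: "liberal" (length 7)
Number of bigrams = 7 - 2 + 1 = 6
  Position 0: "li"
  Position 1: "ib"
  Position 2: "be"
  Position 3: "er"
  Position 4: "ra"
  Position 5: "al"
Bigrams = "li", "ib", "be", "er", "ra", "al"


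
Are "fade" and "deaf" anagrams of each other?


Word 1: "fade" → sorted: adef
Word 2: "deaf" → sorted: adef
Same letters? adef == adef
Anagram = Yes


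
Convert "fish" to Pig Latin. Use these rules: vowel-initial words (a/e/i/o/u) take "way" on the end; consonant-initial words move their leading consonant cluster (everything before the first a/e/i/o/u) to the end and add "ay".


Word: "fish"
Starts with consonant(s) → move to end, add 'ay'
Consonant cluster: "f"
Pig Latin = "ishfay"


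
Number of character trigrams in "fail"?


Word: "fail" (length 4)
Number of 3-grams = length - 3 + 1 = 4 - 3 + 1
= 2


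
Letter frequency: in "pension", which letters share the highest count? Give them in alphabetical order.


Word: "pension"
Letter counts:
  'e': 1
  'i': 1
  'n': 2
  'o': 1
  'p': 1
  's': 1
Maximum count = 2
Most frequent = 'n' (2 times each)


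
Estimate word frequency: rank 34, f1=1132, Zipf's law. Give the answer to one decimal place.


Zipf's law: f(r) = f(1) / r
f(1) = 1132
f(34) = 1132 / 34
= 33.3 occurrences


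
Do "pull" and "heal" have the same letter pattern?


Pattern of "pull": [0, 1, 2, 2]
Pattern of "heal": [0, 1, 2, 3]
Patterns do not match
Same pattern = No


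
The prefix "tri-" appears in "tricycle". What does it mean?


Prefix: tri-
Example: tricycle (tri- + cycle)
Meaning = three


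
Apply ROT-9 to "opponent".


Word: "opponent"
Shift: 9
Each letter → (letter + shift) mod 26:
  'o' (14) + 9 = 23 → 'x'
  'p' (15) + 9 = 24 → 'y'
  'p' (15) + 9 = 24 → 'y'
  'o' (14) + 9 = 23 → 'x'
  'n' (13) + 9 = 22 → 'w'
  'e' (4) + 9 = 13 → 'n'
  'n' (13) + 9 = 22 → 'w'
  't' (19) + 9 = 2 → 'c'
Result = "xyyxwnwc"


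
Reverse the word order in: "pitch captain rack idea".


Original: "pitch captain rack idea"
Words (1..n): pitch | captain | rack | idea
Reversed (n..1): idea | rack | captain | pitch
Result = "idea rack captain pitch"


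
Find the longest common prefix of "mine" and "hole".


Word 1: "mine"
Word 2: "hole"
Comparing from start:
  Pos 0: 'm' != 'h' (stop)
LCP = "" (length 0)


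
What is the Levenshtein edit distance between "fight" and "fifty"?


Word 1: "fight" (length 5)
Word 2: "fifty" (length 5)
One optimal edit sequence (insert/delete/substitute each cost 1):
  1. keep 'f'
  2. keep 'i'
  3. substitute 'g' -> 'f'  (+1)
  4. substitute 'h' -> 't'  (+1)
  5. substitute 't' -> 'y'  (+1)
Total edit operations: 3
Edit distance = 3


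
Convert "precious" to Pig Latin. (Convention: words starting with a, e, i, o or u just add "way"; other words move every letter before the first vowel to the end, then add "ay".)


Word: "precious"
Starts with consonant(s) → move to end, add 'ay'
Consonant cluster: "pr"
Pig Latin = "eciouspray"


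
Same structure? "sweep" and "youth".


Pattern of "sweep": [0, 1, 2, 2, 3]
Pattern of "youth": [0, 1, 2, 3, 4]
Patterns do not match
Same pattern = No


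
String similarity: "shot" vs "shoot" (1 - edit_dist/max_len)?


Word 1: "shot" (length 4)
Word 2: "shoot" (length 5)
One optimal edit sequence:
  1. keep 's'
  2. keep 'h'
  3. insert 'o'  (+1)
  4. keep 'o'
  5. keep 't'
Edit distance = 1
Max length = max(4, 5) = 5
Similarity = 1 - 1/5
= 0.8000


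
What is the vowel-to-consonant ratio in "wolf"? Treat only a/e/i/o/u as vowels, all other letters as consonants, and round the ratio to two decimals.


Word: "wolf"
Vowels (a,e,i,o,u): 1
Consonants: 3
Ratio = 1/3
= 0.33


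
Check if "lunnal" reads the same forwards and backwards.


Word: "lunnal"
Reversed: "lannul"
Forward == Backward? lunnal != lannul
Palindrome = No


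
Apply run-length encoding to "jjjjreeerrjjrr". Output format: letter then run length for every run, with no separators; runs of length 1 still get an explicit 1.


String: "jjjjreeerrjjrr"
Scanning for consecutive runs:
  'j' x 4
  'r' x 1
  'e' x 3
  'r' x 2
  'j' x 2
  'r' x 2
RLE = "j4r1e3r2j2r2"


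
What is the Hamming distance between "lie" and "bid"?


Comparing character by character (same length = 3):
  Pos 0: 'l' vs 'b' !=
  Pos 1: 'i' vs 'i' =
  Pos 2: 'e' vs 'd' !=
Hamming distance = 2


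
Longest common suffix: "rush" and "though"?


Word 1: "rush"
Word 2: "though"
Comparing from end:
  Pos -1: 'h' == 'h'
  Pos -2: 's' != 'g' (stop)
LCS = "h" (length 1)


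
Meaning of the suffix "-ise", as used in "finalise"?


Suffix: -ise
Example: finalise = final + -ise
Meaning = to make


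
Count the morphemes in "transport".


Word: "transport"
Morphemes: trans- | port
Each morpheme carries meaning
= 2 morphemes


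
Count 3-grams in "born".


Word: "born" (length 4)
Number of 3-grams = length - 3 + 1 = 4 - 3 + 1
= 2


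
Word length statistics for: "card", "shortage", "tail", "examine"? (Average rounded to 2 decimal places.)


Lengths: "card"=4, "shortage"=8, "tail"=4, "examine"=7
Sum = 23, Count = 4
Average = 23/4 = 5.75
= avg=5.75, min=4, max=8


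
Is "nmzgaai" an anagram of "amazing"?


Word 1: "amazing" → sorted: aagimnz
Word 2: "nmzgaai" → sorted: aagimnz
Same letters? aagimnz == aagimnz
Anagram = Yes


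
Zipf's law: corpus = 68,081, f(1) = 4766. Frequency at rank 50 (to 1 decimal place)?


Zipf's law: f(r) = f(1) / r
f(1) = 4766
f(50) = 4766 / 50
= 95.3 occurrences


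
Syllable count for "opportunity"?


Word: "opportunity"
Syllable breakdown: op-por-tu-ni-ty
Counting: 5 parts
= 5 syllables


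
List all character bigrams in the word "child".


Word: "child" (length 5)
Number of bigrams = 5 - 2 + 1 = 4
  Position 0: "ch"
  Position 1: "hi"
  Position 2: "il"
  Position 3: "ld"
Bigrams = "ch", "hi", "il", "ld"


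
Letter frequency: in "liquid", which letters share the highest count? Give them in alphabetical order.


Word: "liquid"
Letter counts:
  'd': 1
  'i': 2
  'l': 1
  'q': 1
  'u': 1
Maximum count = 2
Most frequent = 'i' (2 times each)


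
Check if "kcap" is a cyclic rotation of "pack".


Word: "pack", Candidate: "kcap"
Method: check if candidate is substring of word+word
"packpack" contains "kcap"? No
Is rotation = No


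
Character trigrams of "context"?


Word: "context" (length 7)
Number of trigrams = 7 - 3 + 1 = 5
  Position 0: "con"
  Position 1: "ont"
  Position 2: "nte"
  Position 3: "tex"
  Position 4: "ext"
Trigrams = "con", "ont", "nte", "tex", "ext"


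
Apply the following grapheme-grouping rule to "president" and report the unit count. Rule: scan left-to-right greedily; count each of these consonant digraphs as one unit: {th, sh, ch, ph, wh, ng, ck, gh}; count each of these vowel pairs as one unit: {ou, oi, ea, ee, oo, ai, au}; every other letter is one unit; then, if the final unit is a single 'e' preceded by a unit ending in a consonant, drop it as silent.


Word: "president" (9 letters)
Left-to-right scan:
  1. 'p' (letter)
  2. 'r' (letter)
  3. 'e' (letter)
  4. 's' (letter)
  5. 'i' (letter)
  6. 'd' (letter)
  7. 'e' (letter)
  8. 'n' (letter)
  9. 't' (letter)
Units from scan: 9
Sound units = 9 units


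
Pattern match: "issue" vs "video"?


Pattern of "issue": [0, 1, 1, 2, 3]
Pattern of "video": [0, 1, 2, 3, 4]
Patterns do not match
Same pattern = No


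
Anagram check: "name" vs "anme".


Word 1: "name" → sorted: aemn
Word 2: "anme" → sorted: aemn
Same letters? aemn == aemn
Anagram = Yes


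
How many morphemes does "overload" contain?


Word: "overload"
Morphemes: over- + load
Each morpheme carries meaning
= 2 morphemes


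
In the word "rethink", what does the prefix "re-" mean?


Prefix: re-
Example: rethink = re- + think
Meaning = again


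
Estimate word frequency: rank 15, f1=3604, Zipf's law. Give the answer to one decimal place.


Zipf's law: f(r) = f(1) / r
f(1) = 3604
f(15) = 3604 / 15
= 240.3 occurrences


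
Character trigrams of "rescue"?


Word: "rescue" (length 6)
Number of trigrams = 6 - 3 + 1 = 4
  Position 0: "res"
  Position 1: "esc"
  Position 2: "scu"
  Position 3: "cue"
Trigrams = "res", "esc", "scu", "cue"


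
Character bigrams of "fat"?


Word: "fat" (length 3)
Number of bigrams = 3 - 2 + 1 = 2
  Position 0: "fa"
  Position 1: "at"
Bigrams = "fa", "at"


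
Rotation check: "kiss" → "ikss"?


Word: "kiss", Candidate: "ikss"
Method: check if candidate is substring of word+word
"kisskiss" contains "ikss"? No
Is rotation = No


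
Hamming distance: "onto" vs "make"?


Comparing character by character (same length = 4):
  Pos 0: 'o' vs 'm' !=
  Pos 1: 'n' vs 'a' !=
  Pos 2: 't' vs 'k' !=
  Pos 3: 'o' vs 'e' !=
Hamming distance = 4


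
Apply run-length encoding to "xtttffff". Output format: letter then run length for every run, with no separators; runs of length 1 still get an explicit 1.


String: "xtttffff"
Scanning for consecutive runs:
  'x' x 1
  't' x 3
  'f' x 4
RLE = "x1t3f4"


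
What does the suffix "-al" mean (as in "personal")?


Suffix: -al
Example: personal (person + -al)
Meaning = relating to


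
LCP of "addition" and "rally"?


Word 1: "addition"
Word 2: "rally"
Comparing from start:
  Pos 0: 'a' != 'r' (stop)
LCP = "" (length 0)


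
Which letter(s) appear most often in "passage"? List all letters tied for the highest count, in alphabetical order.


Word: "passage"
Letter counts:
  'a': 2
  'e': 1
  'g': 1
  'p': 1
  's': 2
Maximum count = 2
Most frequent = 'a', 's' (2 times each)


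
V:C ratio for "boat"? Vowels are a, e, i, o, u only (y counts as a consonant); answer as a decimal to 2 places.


Word: "boat"
Vowels (a,e,i,o,u): 2
Consonants: 2
Ratio = 2/2
= 1.00


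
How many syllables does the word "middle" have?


Word: "middle"
Syllable breakdown: mid | dle
Counting: 2 parts
= 2 syllables


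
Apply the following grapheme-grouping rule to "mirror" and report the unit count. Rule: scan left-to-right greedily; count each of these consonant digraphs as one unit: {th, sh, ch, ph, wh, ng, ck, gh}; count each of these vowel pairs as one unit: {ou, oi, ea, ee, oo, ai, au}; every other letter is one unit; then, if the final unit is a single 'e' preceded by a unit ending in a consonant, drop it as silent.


Word: "mirror" (6 letters)
Left-to-right scan:
  (1) 'm' (letter)
  (2) 'i' (letter)
  (3) 'r' (letter)
  (4) 'r' (letter)
  (5) 'o' (letter)
  (6) 'r' (letter)
Units from scan: 6
Sound units = 6 units


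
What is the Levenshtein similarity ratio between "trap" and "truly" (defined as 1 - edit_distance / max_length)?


Word 1: "trap" (length 4)
Word 2: "truly" (length 5)
One optimal edit sequence:
  1. keep 't'
  2. keep 'r'
  3. insert 'u'  (+1)
  4. substitute 'a' -> 'l'  (+1)
  5. substitute 'p' -> 'y'  (+1)
Edit distance = 3
Max length = max(4, 5) = 5
Similarity = 1 - 3/5
= 0.4000


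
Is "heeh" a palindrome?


Word: "heeh"
Reversed: "heeh"
Forward == Backward? heeh == heeh
Palindrome = Yes


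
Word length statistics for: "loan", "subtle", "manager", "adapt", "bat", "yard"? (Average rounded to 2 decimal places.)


Lengths: "loan"=4, "subtle"=6, "manager"=7, "adapt"=5, "bat"=3, "yard"=4
Sum = 29, Count = 6
Average = 29/6 = 4.83
= avg=4.83, min=3, max=7


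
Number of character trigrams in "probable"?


Word: "probable" (length 8)
Number of 3-grams = length - 3 + 1 = 8 - 3 + 1
= 6


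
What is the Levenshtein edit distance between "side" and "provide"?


Word 1: "side" (length 4)
Word 2: "provide" (length 7)
One optimal edit sequence (insert/delete/substitute each cost 1):
  1. insert 'p'  (+1)
  2. insert 'r'  (+1)
  3. insert 'o'  (+1)
  4. substitute 's' -> 'v'  (+1)
  5. keep 'i'
  6. keep 'd'
  7. keep 'e'
Total edit operations: 4
Edit distance = 4


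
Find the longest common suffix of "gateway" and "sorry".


Word 1: "gateway"
Word 2: "sorry"
Comparing from end:
  Pos -1: 'y' == 'y'
  Pos -2: 'a' != 'r' (stop)
LCS = "y" (length 1)


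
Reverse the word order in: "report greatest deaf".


Original: "report greatest deaf"
Words (1..n): report | greatest | deaf
Reversed (n..1): deaf | greatest | report
Result = "deaf greatest report"


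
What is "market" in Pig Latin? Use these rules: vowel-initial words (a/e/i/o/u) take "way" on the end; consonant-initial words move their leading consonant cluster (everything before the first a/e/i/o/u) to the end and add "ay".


Word: "market"
Starts with consonant(s) → move to end, add 'ay'
Consonant cluster: "m"
Pig Latin = "arketmay"


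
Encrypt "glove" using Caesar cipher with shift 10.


Word: "glove"
Shift: 10
Each letter → (letter + shift) mod 26:
  'g' (6) + 10 = 16 → 'q'
  'l' (11) + 10 = 21 → 'v'
  'o' (14) + 10 = 24 → 'y'
  'v' (21) + 10 = 5 → 'f'
  'e' (4) + 10 = 14 → 'o'
Result = "qvyfo"


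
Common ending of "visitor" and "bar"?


Word 1: "visitor"
Word 2: "bar"
Comparing from end:
  Pos -1: 'r' == 'r'
  Pos -2: 'o' != 'a' (stop)
LCS = "r" (length 1)


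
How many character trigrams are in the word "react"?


Word: "react" (length 5)
Number of 3-grams = length - 3 + 1 = 5 - 3 + 1
= 3


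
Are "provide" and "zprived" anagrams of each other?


Word 1: "provide" → sorted: deioprv
Word 2: "zprived" → sorted: deiprvz
Same letters? deioprv != deiprvz
Anagram = No


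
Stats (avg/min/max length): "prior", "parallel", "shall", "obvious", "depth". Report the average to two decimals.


Lengths: "prior"=5, "parallel"=8, "shall"=5, "obvious"=7, "depth"=5
Sum = 30, Count = 5
Average = 30/5 = 6.00
= avg=6.00, min=5, max=8


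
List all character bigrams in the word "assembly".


Word: "assembly" (length 8)
Number of bigrams = 8 - 2 + 1 = 7
  Position 0: "as"
  Position 1: "ss"
  Position 2: "se"
  Position 3: "em"
  Position 4: "mb"
  Position 5: "bl"
  Position 6: "ly"
Bigrams = "as", "ss", "se", "em", "mb", "bl", "ly"


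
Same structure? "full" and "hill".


Pattern of "full": [0, 1, 2, 2]
Pattern of "hill": [0, 1, 2, 2]
Patterns match
Same pattern = Yes


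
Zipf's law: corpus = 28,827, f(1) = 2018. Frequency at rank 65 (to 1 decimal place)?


Zipf's law: f(r) = f(1) / r
f(1) = 2018
f(65) = 2018 / 65
= 31.0 occurrences


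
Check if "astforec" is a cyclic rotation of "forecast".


Word: "forecast", Candidate: "astforec"
Method: check if candidate is substring of word+word
"forecastforecast" contains "astforec"? Yes
Is rotation = Yes


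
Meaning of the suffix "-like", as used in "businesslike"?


Suffix: -like
Example: businesslike (business + -like)
Meaning = resembling


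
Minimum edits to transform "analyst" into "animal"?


Word 1: "analyst" (length 7)
Word 2: "animal" (length 6)
One optimal edit sequence (insert/delete/substitute each cost 1):
  1. keep 'a'
  2. keep 'n'
  3. delete 'a'  (+1)
  4. substitute 'l' -> 'i'  (+1)
  5. substitute 'y' -> 'm'  (+1)
  6. substitute 's' -> 'a'  (+1)
  7. substitute 't' -> 'l'  (+1)
Total edit operations: 5
Edit distance = 5


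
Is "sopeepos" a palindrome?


Word: "sopeepos"
Reversed: "sopeepos"
Forward == Backward? sopeepos == sopeepos
Palindrome = Yes


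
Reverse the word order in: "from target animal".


Original: "from target animal"
Words (1..n): from | target | animal
Reversed (n..1): animal | target | from
Result = "animal target from"


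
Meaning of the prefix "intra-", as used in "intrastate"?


Prefix: intra-
Example: intrastate = intra- + state
Meaning = within


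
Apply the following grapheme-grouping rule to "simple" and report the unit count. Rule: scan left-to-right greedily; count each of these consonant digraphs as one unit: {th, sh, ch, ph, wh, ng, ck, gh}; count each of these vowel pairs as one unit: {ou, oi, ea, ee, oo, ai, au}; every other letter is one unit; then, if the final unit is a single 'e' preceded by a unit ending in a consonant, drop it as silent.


Word: "simple" (6 letters)
Left-to-right scan:
  (1) 's' (letter)
  (2) 'i' (letter)
  (3) 'm' (letter)
  (4) 'p' (letter)
  (5) 'l' (letter)
  (6) 'e' (letter)
Units from scan: 6
Final unit is 'e' after a consonant -> drop as silent (-1)
Sound units = 5 units


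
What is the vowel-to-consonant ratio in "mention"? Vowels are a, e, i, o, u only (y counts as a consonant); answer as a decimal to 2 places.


Word: "mention"
Vowels (a,e,i,o,u): 3
Consonants: 4
Ratio = 3/4
= 0.75


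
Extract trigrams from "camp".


Word: "camp" (length 4)
Number of trigrams = 4 - 3 + 1 = 2
  Position 0: "cam"
  Position 1: "amp"
Trigrams = "cam", "amp"


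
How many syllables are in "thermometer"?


Word: "thermometer"
Syllable breakdown: ther · mom · e · ter
Counting: 4 parts
= 4 syllables


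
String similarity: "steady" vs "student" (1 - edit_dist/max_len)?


Word 1: "steady" (length 6)
Word 2: "student" (length 7)
One optimal edit sequence:
  1. keep 's'
  2. keep 't'
  3. insert 'u'  (+1)
  4. substitute 'e' -> 'd'  (+1)
  5. substitute 'a' -> 'e'  (+1)
  6. substitute 'd' -> 'n'  (+1)
  7. substitute 'y' -> 't'  (+1)
Edit distance = 5
Max length = max(6, 7) = 7
Similarity = 1 - 5/7
= 0.2857


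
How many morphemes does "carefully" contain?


Word: "carefully"
Morphemes: care + -ful + -ly
Each morpheme carries meaning
= 3 morphemes


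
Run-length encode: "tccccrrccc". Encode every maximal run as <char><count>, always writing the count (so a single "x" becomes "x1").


String: "tccccrrccc"
Scanning for consecutive runs:
  't' x 1
  'c' x 4
  'r' x 2
  'c' x 3
RLE = "t1c4r2c3"


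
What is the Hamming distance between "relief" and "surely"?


Comparing character by character (same length = 6):
  Pos 0: 'r' vs 's' !=
  Pos 1: 'e' vs 'u' !=
  Pos 2: 'l' vs 'r' !=
  Pos 3: 'i' vs 'e' !=
  Pos 4: 'e' vs 'l' !=
  Pos 5: 'f' vs 'y' !=
Hamming distance = 6


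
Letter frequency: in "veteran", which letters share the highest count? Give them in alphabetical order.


Word: "veteran"
Letter counts:
  'a': 1
  'e': 2
  'n': 1
  'r': 1
  't': 1
  'v': 1
Maximum count = 2
Most frequent = 'e' (2 times each)


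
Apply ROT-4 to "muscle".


Word: "muscle"
Shift: 4
Each letter → (letter + shift) mod 26:
  'm' (12) + 4 = 16 → 'q'
  'u' (20) + 4 = 24 → 'y'
  's' (18) + 4 = 22 → 'w'
  'c' (2) + 4 = 6 → 'g'
  'l' (11) + 4 = 15 → 'p'
  'e' (4) + 4 = 8 → 'i'
Result = "qywgpi"


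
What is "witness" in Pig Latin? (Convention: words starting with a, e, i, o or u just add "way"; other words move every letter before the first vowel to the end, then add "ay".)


Word: "witness"
Starts with consonant(s) → move to end, add 'ay'
Consonant cluster: "w"
Pig Latin = "itnessway"


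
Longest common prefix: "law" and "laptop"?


Word 1: "law"
Word 2: "laptop"
Comparing from start:
  Pos 0: 'l' == 'l'
  Pos 1: 'a' == 'a'
  Pos 2: 'w' != 'p' (stop)
LCP = "la" (length 2)


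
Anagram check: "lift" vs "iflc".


Word 1: "lift" → sorted: filt
Word 2: "iflc" → sorted: cfil
Same letters? filt != cfil
Anagram = No


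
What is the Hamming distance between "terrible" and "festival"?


Comparing character by character (same length = 8):
  Pos 0: 't' vs 'f' !=
  Pos 1: 'e' vs 'e' =
  Pos 2: 'r' vs 's' !=
  Pos 3: 'r' vs 't' !=
  Pos 4: 'i' vs 'i' =
  Pos 5: 'b' vs 'v' !=
  Pos 6: 'l' vs 'a' !=
  Pos 7: 'e' vs 'l' !=
Hamming distance = 6


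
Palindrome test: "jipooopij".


Word: "jipooopij"
Reversed: "jipooopij"
Forward == Backward? jipooopij == jipooopij
Palindrome = Yes


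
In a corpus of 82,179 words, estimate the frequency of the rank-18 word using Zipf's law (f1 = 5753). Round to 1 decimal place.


Zipf's law: f(r) = f(1) / r
f(1) = 5753
f(18) = 5753 / 18
= 319.6 occurrences


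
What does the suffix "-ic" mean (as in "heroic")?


Suffix: -ic
As in: heroic -> hero + -ic
Meaning = relating to


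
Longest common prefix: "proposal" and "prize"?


Word 1: "proposal"
Word 2: "prize"
Comparing from start:
  Pos 0: 'p' == 'p'
  Pos 1: 'r' == 'r'
  Pos 2: 'o' != 'i' (stop)
LCP = "pr" (length 2)


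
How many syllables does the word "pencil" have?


Word: "pencil"
Syllable breakdown: pen / cil
Counting: 2 parts
= 2 syllables


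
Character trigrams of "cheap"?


Word: "cheap" (length 5)
Number of trigrams = 5 - 3 + 1 = 3
  Position 0: "che"
  Position 1: "hea"
  Position 2: "eap"
Trigrams = "che", "hea", "eap"


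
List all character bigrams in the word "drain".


Word: "drain" (length 5)
Number of bigrams = 5 - 2 + 1 = 4
  Position 0: "dr"
  Position 1: "ra"
  Position 2: "ai"
  Position 3: "in"
Bigrams = "dr", "ra", "ai", "in"


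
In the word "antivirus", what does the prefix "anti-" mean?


Prefix: anti-
As in: antivirus -> anti- + virus
Meaning = against


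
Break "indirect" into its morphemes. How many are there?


Word: "indirect"
Morphemes: in- / direct
Each morpheme carries meaning
= 2 morphemes


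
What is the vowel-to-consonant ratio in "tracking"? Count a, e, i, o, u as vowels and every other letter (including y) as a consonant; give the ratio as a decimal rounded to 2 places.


Word: "tracking"
Vowels (a,e,i,o,u): 2
Consonants: 6
Ratio = 2/6
= 0.33


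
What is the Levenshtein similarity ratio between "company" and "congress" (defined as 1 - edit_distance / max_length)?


Word 1: "company" (length 7)
Word 2: "congress" (length 8)
One optimal edit sequence:
  1. keep 'c'
  2. keep 'o'
  3. insert 'n'  (+1)
  4. substitute 'm' -> 'g'  (+1)
  5. substitute 'p' -> 'r'  (+1)
  6. substitute 'a' -> 'e'  (+1)
  7. substitute 'n' -> 's'  (+1)
  8. substitute 'y' -> 's'  (+1)
Edit distance = 6
Max length = max(7, 8) = 8
Similarity = 1 - 6/8
= 0.2500


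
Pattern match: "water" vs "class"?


Pattern of "water": [0, 1, 2, 3, 4]
Pattern of "class": [0, 1, 2, 3, 3]
Patterns do not match
Same pattern = No


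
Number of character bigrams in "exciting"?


Word: "exciting" (length 8)
Number of 2-grams = length - 2 + 1 = 8 - 2 + 1
= 7


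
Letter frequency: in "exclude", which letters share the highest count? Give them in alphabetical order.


Word: "exclude"
Letter counts:
  'c': 1
  'd': 1
  'e': 2
  'l': 1
  'u': 1
  'x': 1
Maximum count = 2
Most frequent = 'e' (2 times each)


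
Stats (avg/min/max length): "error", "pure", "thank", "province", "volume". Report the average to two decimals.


Lengths: "error"=5, "pure"=4, "thank"=5, "province"=8, "volume"=6
Sum = 28, Count = 5
Average = 28/5 = 5.60
= avg=5.60, min=4, max=8


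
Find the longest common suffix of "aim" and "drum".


Word 1: "aim"
Word 2: "drum"
Comparing from end:
  Pos -1: 'm' == 'm'
  Pos -2: 'i' != 'u' (stop)
LCS = "m" (length 1)


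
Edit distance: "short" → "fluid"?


Word 1: "short" (length 5)
Word 2: "fluid" (length 5)
One optimal edit sequence (insert/delete/substitute each cost 1):
  1. substitute 's' -> 'f'  (+1)
  2. substitute 'h' -> 'l'  (+1)
  3. substitute 'o' -> 'u'  (+1)
  4. substitute 'r' -> 'i'  (+1)
  5. substitute 't' -> 'd'  (+1)
Total edit operations: 5
Edit distance = 5


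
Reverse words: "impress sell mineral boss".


Original: "impress sell mineral boss"
Words (1..n): impress | sell | mineral | boss
Reversed (n..1): boss | mineral | sell | impress
Result = "boss mineral sell impress"


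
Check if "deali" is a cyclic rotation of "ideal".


Word: "ideal", Candidate: "deali"
Method: check if candidate is substring of word+word
"idealideal" contains "deali"? Yes
Is rotation = Yes


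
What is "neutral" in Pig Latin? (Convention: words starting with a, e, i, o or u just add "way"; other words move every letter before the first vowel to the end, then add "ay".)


Word: "neutral"
Starts with consonant(s) → move to end, add 'ay'
Consonant cluster: "n"
Pig Latin = "eutralnay"


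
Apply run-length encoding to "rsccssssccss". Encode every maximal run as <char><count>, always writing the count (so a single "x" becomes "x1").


String: "rsccssssccss"
Scanning for consecutive runs:
  'r' x 1
  's' x 1
  'c' x 2
  's' x 4
  'c' x 2
  's' x 2
RLE = "r1s1c2s4c2s2"


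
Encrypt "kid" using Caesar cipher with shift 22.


Word: "kid"
Shift: 22
Each letter → (letter + shift) mod 26:
  'k' (10) + 22 = 6 → 'g'
  'i' (8) + 22 = 4 → 'e'
  'd' (3) + 22 = 25 → 'z'
Result = "gez"


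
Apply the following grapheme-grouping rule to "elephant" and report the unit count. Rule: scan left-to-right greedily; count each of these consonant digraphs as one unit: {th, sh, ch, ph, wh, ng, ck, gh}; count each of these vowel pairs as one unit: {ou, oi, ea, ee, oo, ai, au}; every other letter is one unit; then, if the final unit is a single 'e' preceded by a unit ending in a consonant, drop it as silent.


Word: "elephant" (8 letters)
Left-to-right scan:
  (1) 'e' (letter)
  (2) 'l' (letter)
  (3) 'e' (letter)
  (4) 'ph' (digraph)
  (5) 'a' (letter)
  (6) 'n' (letter)
  (7) 't' (letter)
Units from scan: 7
Sound units = 7 units


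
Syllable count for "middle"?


Word: "middle"
Syllable breakdown: mid | dle
Counting: 2 parts
= 2 syllables


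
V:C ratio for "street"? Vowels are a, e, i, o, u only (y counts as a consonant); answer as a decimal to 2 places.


Word: "street"
Vowels (a,e,i,o,u): 2
Consonants: 4
Ratio = 2/4
= 0.50


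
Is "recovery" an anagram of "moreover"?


Word 1: "moreover" → sorted: eemoorrv
Word 2: "recovery" → sorted: ceeorrvy
Same letters? eemoorrv != ceeorrvy
Anagram = No


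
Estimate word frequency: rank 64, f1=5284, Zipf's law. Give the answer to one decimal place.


Zipf's law: f(r) = f(1) / r
f(1) = 5284
f(64) = 5284 / 64
= 82.6 occurrences


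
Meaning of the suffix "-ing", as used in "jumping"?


Suffix: -ing
As in: jumping -> jump + -ing
Meaning = present participle


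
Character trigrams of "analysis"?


Word: "analysis" (length 8)
Number of trigrams = 8 - 3 + 1 = 6
  Position 0: "ana"
  Position 1: "nal"
  Position 2: "aly"
  Position 3: "lys"
  Position 4: "ysi"
  Position 5: "sis"
Trigrams = "ana", "nal", "aly", "lys", "ysi", "sis"


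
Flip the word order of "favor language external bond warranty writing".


Original: "favor language external bond warranty writing"
Words (1..n): favor | language | external | bond | warranty | writing
Reversed (n..1): writing | warranty | bond | external | language | favor
Result = "writing warranty bond external language favor"


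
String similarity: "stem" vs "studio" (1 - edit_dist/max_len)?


Word 1: "stem" (length 4)
Word 2: "studio" (length 6)
One optimal edit sequence:
  1. keep 's'
  2. keep 't'
  3. insert 'u'  (+1)
  4. insert 'd'  (+1)
  5. substitute 'e' -> 'i'  (+1)
  6. substitute 'm' -> 'o'  (+1)
Edit distance = 4
Max length = max(4, 6) = 6
Similarity = 1 - 4/6
= 0.3333


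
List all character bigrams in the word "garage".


Word: "garage" (length 6)
Number of bigrams = 6 - 2 + 1 = 5
  Position 0: "ga"
  Position 1: "ar"
  Position 2: "ra"
  Position 3: "ag"
  Position 4: "ge"
Bigrams = "ga", "ar", "ra", "ag", "ge"


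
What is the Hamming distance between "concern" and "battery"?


Comparing character by character (same length = 7):
  Pos 0: 'c' vs 'b' !=
  Pos 1: 'o' vs 'a' !=
  Pos 2: 'n' vs 't' !=
  Pos 3: 'c' vs 't' !=
  Pos 4: 'e' vs 'e' =
  Pos 5: 'r' vs 'r' =
  Pos 6: 'n' vs 'y' !=
Hamming distance = 5


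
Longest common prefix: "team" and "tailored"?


Word 1: "team"
Word 2: "tailored"
Comparing from start:
  Pos 0: 't' == 't'
  Pos 1: 'e' != 'a' (stop)
LCP = "t" (length 1)


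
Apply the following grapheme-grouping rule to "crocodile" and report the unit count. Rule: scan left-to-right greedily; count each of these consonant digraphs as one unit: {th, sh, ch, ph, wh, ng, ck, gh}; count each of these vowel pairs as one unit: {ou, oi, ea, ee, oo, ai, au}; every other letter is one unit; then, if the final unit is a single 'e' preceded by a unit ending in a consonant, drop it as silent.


Word: "crocodile" (9 letters)
Left-to-right scan:
  1. 'c' (letter)
  2. 'r' (letter)
  3. 'o' (letter)
  4. 'c' (letter)
  5. 'o' (letter)
  6. 'd' (letter)
  7. 'i' (letter)
  8. 'l' (letter)
  9. 'e' (letter)
Units from scan: 9
Final unit is 'e' after a consonant -> drop as silent (-1)
Sound units = 8 units


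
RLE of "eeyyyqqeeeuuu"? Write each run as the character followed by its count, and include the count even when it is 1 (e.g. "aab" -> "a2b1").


String: "eeyyyqqeeeuuu"
Scanning for consecutive runs:
  'e' x 2
  'y' x 3
  'q' x 2
  'e' x 3
  'u' x 3
RLE = "e2y3q2e3u3"


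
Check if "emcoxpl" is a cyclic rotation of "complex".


Word: "complex", Candidate: "emcoxpl"
Method: check if candidate is substring of word+word
"complexcomplex" contains "emcoxpl"? No
Is rotation = No


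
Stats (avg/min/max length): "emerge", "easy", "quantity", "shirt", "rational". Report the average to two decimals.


Lengths: "emerge"=6, "easy"=4, "quantity"=8, "shirt"=5, "rational"=8
Sum = 31, Count = 5
Average = 31/5 = 6.20
= avg=6.20, min=4, max=8


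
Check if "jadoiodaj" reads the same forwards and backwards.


Word: "jadoiodaj"
Reversed: "jadoiodaj"
Forward == Backward? jadoiodaj == jadoiodaj
Palindrome = Yes


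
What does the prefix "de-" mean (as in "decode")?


Prefix: de-
As in: decode -> de- + code
Meaning = remove / reverse


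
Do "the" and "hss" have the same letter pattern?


Pattern of "the": [0, 1, 2]
Pattern of "hss": [0, 1, 1]
Patterns do not match
Same pattern = No


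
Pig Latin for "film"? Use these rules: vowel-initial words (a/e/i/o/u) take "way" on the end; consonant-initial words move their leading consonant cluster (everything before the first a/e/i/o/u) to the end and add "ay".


Word: "film"
Starts with consonant(s) → move to end, add 'ay'
Consonant cluster: "f"
Pig Latin = "ilmfay"


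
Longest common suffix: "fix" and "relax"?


Word 1: "fix"
Word 2: "relax"
Comparing from end:
  Pos -1: 'x' == 'x'
  Pos -2: 'i' != 'a' (stop)
LCS = "x" (length 1)


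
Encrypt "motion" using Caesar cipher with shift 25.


Word: "motion"
Shift: 25
Each letter → (letter + shift) mod 26:
  'm' (12) + 25 = 11 → 'l'
  'o' (14) + 25 = 13 → 'n'
  't' (19) + 25 = 18 → 's'
  'i' (8) + 25 = 7 → 'h'
  'o' (14) + 25 = 13 → 'n'
  'n' (13) + 25 = 12 → 'm'
Result = "lnshnm"


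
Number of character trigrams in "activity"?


Word: "activity" (length 8)
Number of 3-grams = length - 3 + 1 = 8 - 3 + 1
= 6


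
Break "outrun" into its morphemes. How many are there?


Word: "outrun"
Morphemes: out- + run
Each morpheme carries meaning
= 2 morphemes


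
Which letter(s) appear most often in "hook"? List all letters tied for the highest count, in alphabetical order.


Word: "hook"
Letter counts:
  'h': 1
  'k': 1
  'o': 2
Maximum count = 2
Most frequent = 'o' (2 times each)


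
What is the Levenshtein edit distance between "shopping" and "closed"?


Word 1: "shopping" (length 8)
Word 2: "closed" (length 6)
One optimal edit sequence (insert/delete/substitute each cost 1):
  1. substitute 's' -> 'c'  (+1)
  2. substitute 'h' -> 'l'  (+1)
  3. keep 'o'
  4. delete 'p'  (+1)
  5. delete 'p'  (+1)
  6. substitute 'i' -> 's'  (+1)
  7. substitute 'n' -> 'e'  (+1)
  8. substitute 'g' -> 'd'  (+1)
Total edit operations: 7
Edit distance = 7


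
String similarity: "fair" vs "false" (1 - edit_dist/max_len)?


Word 1: "fair" (length 4)
Word 2: "false" (length 5)
One optimal edit sequence:
  1. keep 'f'
  2. keep 'a'
  3. insert 'l'  (+1)
  4. substitute 'i' -> 's'  (+1)
  5. substitute 'r' -> 'e'  (+1)
Edit distance = 3
Max length = max(4, 5) = 5
Similarity = 1 - 3/5
= 0.4000


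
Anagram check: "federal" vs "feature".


Word 1: "federal" → sorted: adeeflr
Word 2: "feature" → sorted: aeefrtu
Same letters? adeeflr != aeefrtu
Anagram = No


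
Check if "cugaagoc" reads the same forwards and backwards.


Word: "cugaagoc"
Reversed: "cogaaguc"
Forward == Backward? cugaagoc != cogaaguc
Palindrome = No


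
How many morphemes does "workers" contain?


Word: "workers"
Morphemes: work | -er | -s
Each morpheme carries meaning
= 3 morphemes


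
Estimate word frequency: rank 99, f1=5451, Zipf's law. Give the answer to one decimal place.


Zipf's law: f(r) = f(1) / r
f(1) = 5451
f(99) = 5451 / 99
= 55.1 occurrences


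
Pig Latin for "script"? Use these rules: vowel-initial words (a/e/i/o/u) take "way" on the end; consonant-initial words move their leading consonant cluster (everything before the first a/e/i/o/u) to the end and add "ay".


Word: "script"
Starts with consonant(s) → move to end, add 'ay'
Consonant cluster: "scr"
Pig Latin = "iptscray"


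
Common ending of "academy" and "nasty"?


Word 1: "academy"
Word 2: "nasty"
Comparing from end:
  Pos -1: 'y' == 'y'
  Pos -2: 'm' != 't' (stop)
LCS = "y" (length 1)


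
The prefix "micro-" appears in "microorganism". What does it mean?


Prefix: micro-
Example: microorganism = micro- + organism
Meaning = small


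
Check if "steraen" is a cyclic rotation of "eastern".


Word: "eastern", Candidate: "steraen"
Method: check if candidate is substring of word+word
"easterneastern" contains "steraen"? No
Is rotation = No


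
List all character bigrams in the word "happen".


Word: "happen" (length 6)
Number of bigrams = 6 - 2 + 1 = 5
  Position 0: "ha"
  Position 1: "ap"
  Position 2: "pp"
  Position 3: "pe"
  Position 4: "en"
Bigrams = "ha", "ap", "pp", "pe", "en"


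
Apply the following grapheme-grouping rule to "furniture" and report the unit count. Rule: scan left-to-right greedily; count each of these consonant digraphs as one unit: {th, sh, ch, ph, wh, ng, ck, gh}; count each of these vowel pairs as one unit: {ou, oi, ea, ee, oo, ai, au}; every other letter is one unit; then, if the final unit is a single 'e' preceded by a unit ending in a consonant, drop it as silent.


Word: "furniture" (9 letters)
Left-to-right scan:
  1. 'f' (letter)
  2. 'u' (letter)
  3. 'r' (letter)
  4. 'n' (letter)
  5. 'i' (letter)
  6. 't' (letter)
  7. 'u' (letter)
  8. 'r' (letter)
  9. 'e' (letter)
Units from scan: 9
Final unit is 'e' after a consonant -> drop as silent (-1)
Sound units = 8 units


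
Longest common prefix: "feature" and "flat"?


Word 1: "feature"
Word 2: "flat"
Comparing from start:
  Pos 0: 'f' == 'f'
  Pos 1: 'e' != 'l' (stop)
LCP = "f" (length 1)


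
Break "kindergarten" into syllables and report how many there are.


Word: "kindergarten"
Syllable breakdown: kin-der-gar-ten
Counting: 4 parts
= 4 syllables


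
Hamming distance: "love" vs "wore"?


Comparing character by character (same length = 4):
  Pos 0: 'l' vs 'w' !=
  Pos 1: 'o' vs 'o' =
  Pos 2: 'v' vs 'r' !=
  Pos 3: 'e' vs 'e' =
Hamming distance = 2


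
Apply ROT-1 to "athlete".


Word: "athlete"
Shift: 1
Each letter → (letter + shift) mod 26:
  'a' (0) + 1 = 1 → 'b'
  't' (19) + 1 = 20 → 'u'
  'h' (7) + 1 = 8 → 'i'
  'l' (11) + 1 = 12 → 'm'
  'e' (4) + 1 = 5 → 'f'
  't' (19) + 1 = 20 → 'u'
  'e' (4) + 1 = 5 → 'f'
Result = "buimfuf"
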